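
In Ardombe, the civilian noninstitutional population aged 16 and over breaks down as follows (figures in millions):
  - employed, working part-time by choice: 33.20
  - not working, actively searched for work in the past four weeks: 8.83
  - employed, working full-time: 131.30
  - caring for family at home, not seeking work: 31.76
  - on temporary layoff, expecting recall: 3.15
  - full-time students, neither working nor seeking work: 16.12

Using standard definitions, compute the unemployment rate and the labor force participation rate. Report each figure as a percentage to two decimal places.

Employed = 33.20 + 131.30 = 164.50 million.
Unemployed = 8.83 + 3.15 = 11.98 million (jobless and actively searching, or on temporary layoff).
Labor force = 164.50 + 11.98 = 176.48 million.
Not in labor force = 31.76 + 16.12 = 47.88 million (those not working and not actively searching are outside the labor force).
Civilian working-age population = 176.48 + 47.88 = 224.36 million.
Unemployment rate = 11.98 / 176.48 = 6.79%.
Labor force participation rate = 176.48 / 224.36 = 78.66%.

Unemployment rate ≈ 6.79%; labor force participation rate ≈ 78.66%.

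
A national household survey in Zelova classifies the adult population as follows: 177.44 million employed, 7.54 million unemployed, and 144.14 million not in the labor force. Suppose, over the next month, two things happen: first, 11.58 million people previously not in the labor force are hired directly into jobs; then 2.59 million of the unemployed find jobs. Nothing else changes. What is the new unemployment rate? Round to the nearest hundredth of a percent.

Initially, labor force = 177.44 + 7.54 = 184.98 million, so u = 7.54/184.98 = 4.08%.
After the first change, employed and labor force both rise by 11.58; unemployed unchanged → E = 189.02, U = 7.54, labor force = 196.56 million.
After the second change, unemployed falls and employed rises by 2.59; labor force unchanged → E = 191.61, U = 4.95, labor force = 196.56 million.
New unemployment rate = 4.95 / 196.56 = 2.52%.

New unemployment rate ≈ 2.52%.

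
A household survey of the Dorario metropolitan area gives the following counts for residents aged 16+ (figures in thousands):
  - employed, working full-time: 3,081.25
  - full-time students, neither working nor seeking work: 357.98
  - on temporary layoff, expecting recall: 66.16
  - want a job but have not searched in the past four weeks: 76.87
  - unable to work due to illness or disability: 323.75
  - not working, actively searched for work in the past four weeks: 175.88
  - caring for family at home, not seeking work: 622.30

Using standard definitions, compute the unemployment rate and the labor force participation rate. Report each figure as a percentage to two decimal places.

Unemployment rate ≈ 7.28%; labor force participation rate ≈ 70.65%.

Employed = 3,081.25 thousand.
Unemployed = 66.16 + 175.88 = 242.04 thousand (jobless and actively searching, or on temporary layoff).
Labor force = 3,081.25 + 242.04 = 3,323.29 thousand.
Not in labor force = 357.98 + 76.87 + 323.75 + 622.30 = 1,380.90 thousand (those not working and not actively searching are outside the labor force — including those who want a job but have given up searching).
Civilian working-age population = 3,323.29 + 1,380.90 = 4,704.19 thousand.
Unemployment rate = 242.04 / 3,323.29 = 7.28%.
Labor force participation rate = 3,323.29 / 4,704.19 = 70.65%.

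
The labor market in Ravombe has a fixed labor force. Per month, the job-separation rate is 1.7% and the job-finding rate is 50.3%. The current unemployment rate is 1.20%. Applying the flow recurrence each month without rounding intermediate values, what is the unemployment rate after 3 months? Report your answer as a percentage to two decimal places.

Unemployment rate after three months ≈ 3.04%.

With a fixed labor force, u_{t+1} = u_t + s·(1−u_t) − f·u_t = u_t·(1−s−f) + s.
Here 1−s−f = 0.480 and s = 0.017.
u_1 = 0.012000 × 0.480 + 0.017 = 0.022760.
u_2 = 0.022760 × 0.480 + 0.017 = 0.027925.
u_3 = 0.027925 × 0.480 + 0.017 = 0.030404.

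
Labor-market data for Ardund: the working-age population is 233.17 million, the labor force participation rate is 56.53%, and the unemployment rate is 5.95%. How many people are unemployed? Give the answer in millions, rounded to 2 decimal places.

About 7.84 million are unemployed.

Labor force = 0.5653 × 233.17 = 131.81 million.
Unemployed = 0.0595 × 131.81 ≈ 7.84 million.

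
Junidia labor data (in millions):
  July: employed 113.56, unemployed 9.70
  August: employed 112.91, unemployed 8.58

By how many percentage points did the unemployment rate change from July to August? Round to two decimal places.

July: labor force = 113.56 + 9.70 = 123.26; u = 9.70/123.26 = 7.87%.
August: labor force = 112.91 + 8.58 = 121.49; u = 8.58/121.49 = 7.06%.
Change = 7.06% − 7.87% = −0.81 pp.

The unemployment rate changed by −0.81 percentage points.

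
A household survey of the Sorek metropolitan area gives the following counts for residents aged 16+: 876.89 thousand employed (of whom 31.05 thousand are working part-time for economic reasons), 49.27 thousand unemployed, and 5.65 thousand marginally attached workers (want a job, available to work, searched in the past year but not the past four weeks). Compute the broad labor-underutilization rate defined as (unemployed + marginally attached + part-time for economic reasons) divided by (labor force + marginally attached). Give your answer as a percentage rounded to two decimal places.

Labor force = 876.89 + 49.27 = 926.16 thousand.
Numerator = 49.27 + 5.65 + 31.05 = 85.97 thousand.
Denominator = 926.16 + 5.65 = 931.81 thousand.
Broad rate = 85.97 / 931.81 = 9.23%.

Broad underutilization rate ≈ 9.23%.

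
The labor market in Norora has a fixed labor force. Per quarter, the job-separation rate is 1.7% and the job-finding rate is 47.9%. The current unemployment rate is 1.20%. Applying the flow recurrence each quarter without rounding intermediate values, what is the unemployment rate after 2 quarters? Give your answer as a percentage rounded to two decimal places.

With a fixed labor force, u_{t+1} = u_t + s·(1−u_t) − f·u_t = u_t·(1−s−f) + s.
Here 1−s−f = 0.504 and s = 0.017.
u_1 = 0.012000 × 0.504 + 0.017 = 0.023048.
u_2 = 0.023048 × 0.504 + 0.017 = 0.028616.

Unemployment rate after two quarters ≈ 2.86%.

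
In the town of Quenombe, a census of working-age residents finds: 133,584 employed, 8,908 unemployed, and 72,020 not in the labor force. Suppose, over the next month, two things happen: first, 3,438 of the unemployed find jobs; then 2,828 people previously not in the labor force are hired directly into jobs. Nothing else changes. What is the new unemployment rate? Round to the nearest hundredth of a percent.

New unemployment rate ≈ 3.76%.

Initially, labor force = 133,584 + 8,908 = 142,492, so u = 8,908/142,492 = 6.25%.
After the first change, unemployed falls and employed rises by 3,438; labor force unchanged → E = 137,022, U = 5,470, labor force = 142,492.
After the second change, employed and labor force both rise by 2,828; unemployed unchanged → E = 139,850, U = 5,470, labor force = 145,320.
New unemployment rate = 5,470 / 145,320 = 3.76%.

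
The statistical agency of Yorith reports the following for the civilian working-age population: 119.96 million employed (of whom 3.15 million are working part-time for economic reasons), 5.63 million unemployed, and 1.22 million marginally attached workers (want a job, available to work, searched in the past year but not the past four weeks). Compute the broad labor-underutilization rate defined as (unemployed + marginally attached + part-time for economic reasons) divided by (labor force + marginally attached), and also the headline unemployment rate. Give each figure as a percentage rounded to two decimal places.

Labor force = 119.96 + 5.63 = 125.59 million.
Numerator = 5.63 + 1.22 + 3.15 = 10.00 million.
Denominator = 125.59 + 1.22 = 126.81 million.
Broad rate = 10.00 / 126.81 = 7.89%.
Headline unemployment rate = 5.63 / 125.59 = 4.48%.

Broad underutilization rate ≈ 7.89%; headline unemployment rate ≈ 4.48%.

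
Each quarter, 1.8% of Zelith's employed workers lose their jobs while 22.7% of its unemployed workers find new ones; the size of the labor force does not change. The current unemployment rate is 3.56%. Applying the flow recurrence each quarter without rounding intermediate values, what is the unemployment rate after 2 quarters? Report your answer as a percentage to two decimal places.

Unemployment rate after two quarters ≈ 5.19%.

With a fixed labor force, u_{t+1} = u_t + s·(1−u_t) − f·u_t = u_t·(1−s−f) + s.
Here 1−s−f = 0.755 and s = 0.018.
u_1 = 0.035600 × 0.755 + 0.018 = 0.044878.
u_2 = 0.044878 × 0.755 + 0.018 = 0.051883.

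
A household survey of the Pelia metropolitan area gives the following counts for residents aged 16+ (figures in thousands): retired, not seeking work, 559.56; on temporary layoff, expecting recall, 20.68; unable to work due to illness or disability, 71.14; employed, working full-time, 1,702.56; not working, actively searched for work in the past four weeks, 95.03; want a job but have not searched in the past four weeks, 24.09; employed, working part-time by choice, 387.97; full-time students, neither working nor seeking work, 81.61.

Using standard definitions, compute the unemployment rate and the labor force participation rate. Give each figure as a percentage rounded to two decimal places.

Employed = 1,702.56 + 387.97 = 2,090.53 thousand.
Unemployed = 20.68 + 95.03 = 115.71 thousand (jobless and actively searching, or on temporary layoff).
Labor force = 2,090.53 + 115.71 = 2,206.24 thousand.
Not in labor force = 559.56 + 71.14 + 24.09 + 81.61 = 736.40 thousand (those not working and not actively searching are outside the labor force — including those who want a job but have given up searching).
Civilian working-age population = 2,206.24 + 736.40 = 2,942.64 thousand.
Unemployment rate = 115.71 / 2,206.24 = 5.24%.
Labor force participation rate = 2,206.24 / 2,942.64 = 74.97%.

Unemployment rate ≈ 5.24%; labor force participation rate ≈ 74.97%.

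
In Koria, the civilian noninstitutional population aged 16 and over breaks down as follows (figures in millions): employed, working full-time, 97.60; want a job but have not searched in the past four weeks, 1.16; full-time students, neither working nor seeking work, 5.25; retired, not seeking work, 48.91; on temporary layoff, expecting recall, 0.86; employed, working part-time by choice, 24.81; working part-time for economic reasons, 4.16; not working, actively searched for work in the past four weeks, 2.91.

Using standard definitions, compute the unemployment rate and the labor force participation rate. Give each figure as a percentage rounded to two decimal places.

Employed = 97.60 + 24.81 + 4.16 = 126.57 million (anyone who worked, including part-time for economic reasons, counts as employed).
Unemployed = 0.86 + 2.91 = 3.77 million (jobless and actively searching, or on temporary layoff).
Labor force = 126.57 + 3.77 = 130.34 million.
Not in labor force = 1.16 + 5.25 + 48.91 = 55.32 million (those not working and not actively searching are outside the labor force — including those who want a job but have given up searching).
Civilian working-age population = 130.34 + 55.32 = 185.66 million.
Unemployment rate = 3.77 / 130.34 = 2.89%.
Labor force participation rate = 130.34 / 185.66 = 70.20%.

Unemployment rate ≈ 2.89%; labor force participation rate ≈ 70.20%.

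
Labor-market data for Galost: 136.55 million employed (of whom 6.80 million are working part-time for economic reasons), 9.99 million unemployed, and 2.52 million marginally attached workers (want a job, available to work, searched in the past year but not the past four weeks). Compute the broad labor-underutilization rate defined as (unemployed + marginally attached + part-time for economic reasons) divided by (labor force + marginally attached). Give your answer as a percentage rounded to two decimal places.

Labor force = 136.55 + 9.99 = 146.54 million.
Numerator = 9.99 + 2.52 + 6.80 = 19.31 million.
Denominator = 146.54 + 2.52 = 149.06 million.
Broad rate = 19.31 / 149.06 = 12.95%.

Broad underutilization rate ≈ 12.95%.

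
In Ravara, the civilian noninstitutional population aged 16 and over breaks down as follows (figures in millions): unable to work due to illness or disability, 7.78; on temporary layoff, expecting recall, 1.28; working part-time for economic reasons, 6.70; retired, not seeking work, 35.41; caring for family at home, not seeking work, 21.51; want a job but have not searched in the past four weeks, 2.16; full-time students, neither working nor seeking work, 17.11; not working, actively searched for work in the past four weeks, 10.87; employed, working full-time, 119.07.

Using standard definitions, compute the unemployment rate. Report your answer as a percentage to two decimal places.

Employed = 6.70 + 119.07 = 125.77 million (anyone who worked, including part-time for economic reasons, counts as employed).
Unemployed = 1.28 + 10.87 = 12.15 million (jobless and actively searching, or on temporary layoff).
Labor force = 125.77 + 12.15 = 137.92 million.
Unemployment rate = 12.15 / 137.92 = 8.81%.

Unemployment rate ≈ 8.81%.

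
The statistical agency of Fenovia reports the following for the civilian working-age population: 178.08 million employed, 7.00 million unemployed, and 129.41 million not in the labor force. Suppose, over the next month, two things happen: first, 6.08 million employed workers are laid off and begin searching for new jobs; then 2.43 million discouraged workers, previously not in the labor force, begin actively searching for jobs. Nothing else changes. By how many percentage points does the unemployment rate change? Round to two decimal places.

Initially, labor force = 178.08 + 7.00 = 185.08 million, so u = 7.00/185.08 = 3.78%.
After the first change, employed falls and unemployed rises by 6.08; labor force unchanged → E = 172.00, U = 13.08, labor force = 185.08 million.
After the second change, unemployed and labor force both rise by 2.43 → E = 172.00, U = 15.51, labor force = 187.51 million.
New unemployment rate = 15.51 / 187.51 = 8.27%.
Change = 8.27% − 3.78% = +4.49 percentage points.

The unemployment rate changes by +4.49 percentage points.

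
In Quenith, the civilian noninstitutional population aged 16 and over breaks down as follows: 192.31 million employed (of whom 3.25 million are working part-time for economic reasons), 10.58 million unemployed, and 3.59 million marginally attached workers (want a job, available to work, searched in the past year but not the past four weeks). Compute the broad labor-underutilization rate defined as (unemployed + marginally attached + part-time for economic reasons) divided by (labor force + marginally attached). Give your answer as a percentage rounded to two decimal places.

Broad underutilization rate ≈ 8.44%.

Labor force = 192.31 + 10.58 = 202.89 million.
Numerator = 10.58 + 3.59 + 3.25 = 17.42 million.
Denominator = 202.89 + 3.59 = 206.48 million.
Broad rate = 17.42 / 206.48 = 8.44%.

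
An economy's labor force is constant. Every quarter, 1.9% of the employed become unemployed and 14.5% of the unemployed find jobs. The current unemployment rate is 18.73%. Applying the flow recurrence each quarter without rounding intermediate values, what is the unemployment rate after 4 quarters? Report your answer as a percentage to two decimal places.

With a fixed labor force, u_{t+1} = u_t + s·(1−u_t) − f·u_t = u_t·(1−s−f) + s.
Here 1−s−f = 0.836 and s = 0.019.
u_1 = 0.187300 × 0.836 + 0.019 = 0.175583.
u_2 = 0.175583 × 0.836 + 0.019 = 0.165787.
u_3 = 0.165787 × 0.836 + 0.019 = 0.157598.
u_4 = 0.157598 × 0.836 + 0.019 = 0.150752.

Unemployment rate after four quarters ≈ 15.08%.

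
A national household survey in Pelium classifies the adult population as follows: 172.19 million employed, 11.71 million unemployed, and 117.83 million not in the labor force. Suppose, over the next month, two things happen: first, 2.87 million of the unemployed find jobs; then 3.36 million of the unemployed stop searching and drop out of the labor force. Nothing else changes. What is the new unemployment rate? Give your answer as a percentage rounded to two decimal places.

New unemployment rate ≈ 3.04%.

Initially, labor force = 172.19 + 11.71 = 183.90 million, so u = 11.71/183.90 = 6.37%.
After the first change, unemployed falls and employed rises by 2.87; labor force unchanged → E = 175.06, U = 8.84, labor force = 183.90 million.
After the second change, unemployed and labor force both fall by 3.36 → E = 175.06, U = 5.48, labor force = 180.54 million.
New unemployment rate = 5.48 / 180.54 = 3.04%.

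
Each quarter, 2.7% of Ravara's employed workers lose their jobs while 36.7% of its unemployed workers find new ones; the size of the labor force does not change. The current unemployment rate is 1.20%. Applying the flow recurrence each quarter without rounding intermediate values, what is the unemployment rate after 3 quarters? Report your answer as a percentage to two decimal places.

Unemployment rate after three quarters ≈ 5.59%.

With a fixed labor force, u_{t+1} = u_t + s·(1−u_t) − f·u_t = u_t·(1−s−f) + s.
Here 1−s−f = 0.606 and s = 0.027.
u_1 = 0.012000 × 0.606 + 0.027 = 0.034272.
u_2 = 0.034272 × 0.606 + 0.027 = 0.047769.
u_3 = 0.047769 × 0.606 + 0.027 = 0.055948.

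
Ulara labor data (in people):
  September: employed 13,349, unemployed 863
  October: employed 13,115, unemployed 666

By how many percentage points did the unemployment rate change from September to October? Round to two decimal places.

The unemployment rate changed by −1.24 percentage points.

September: labor force = 13,349 + 863 = 14,212; u = 863/14,212 = 6.07%.
October: labor force = 13,115 + 666 = 13,781; u = 666/13,781 = 4.83%.
Change = 4.83% − 6.07% = −1.24 pp.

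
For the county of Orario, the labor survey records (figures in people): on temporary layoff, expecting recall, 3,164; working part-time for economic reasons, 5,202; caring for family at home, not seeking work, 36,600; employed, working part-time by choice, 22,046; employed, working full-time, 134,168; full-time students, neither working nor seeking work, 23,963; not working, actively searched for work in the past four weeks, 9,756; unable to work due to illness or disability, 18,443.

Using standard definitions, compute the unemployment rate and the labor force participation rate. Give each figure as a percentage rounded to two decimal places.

Unemployment rate ≈ 7.41%; labor force participation rate ≈ 68.81%.

Employed = 5,202 + 22,046 + 134,168 = 161,416 (anyone who worked, including part-time for economic reasons, counts as employed).
Unemployed = 3,164 + 9,756 = 12,920 (jobless and actively searching, or on temporary layoff).
Labor force = 161,416 + 12,920 = 174,336.
Not in labor force = 36,600 + 23,963 + 18,443 = 79,006 (those not working and not actively searching are outside the labor force).
Civilian working-age population = 174,336 + 79,006 = 253,342.
Unemployment rate = 12,920 / 174,336 = 7.41%.
Labor force participation rate = 174,336 / 253,342 = 68.81%.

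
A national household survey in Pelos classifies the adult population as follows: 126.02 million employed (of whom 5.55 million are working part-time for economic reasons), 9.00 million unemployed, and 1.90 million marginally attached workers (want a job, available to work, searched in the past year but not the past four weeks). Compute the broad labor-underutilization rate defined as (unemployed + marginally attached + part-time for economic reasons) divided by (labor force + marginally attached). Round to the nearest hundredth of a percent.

Broad underutilization rate ≈ 12.01%.

Labor force = 126.02 + 9.00 = 135.02 million.
Numerator = 9.00 + 1.90 + 5.55 = 16.45 million.
Denominator = 135.02 + 1.90 = 136.92 million.
Broad rate = 16.45 / 136.92 = 12.01%.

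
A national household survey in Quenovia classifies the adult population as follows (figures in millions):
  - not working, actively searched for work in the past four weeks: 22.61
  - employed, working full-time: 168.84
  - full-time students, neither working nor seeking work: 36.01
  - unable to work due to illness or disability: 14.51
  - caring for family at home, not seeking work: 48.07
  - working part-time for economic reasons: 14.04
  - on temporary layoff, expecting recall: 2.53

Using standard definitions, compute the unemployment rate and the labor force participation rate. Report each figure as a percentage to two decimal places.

Unemployment rate ≈ 12.09%; labor force participation rate ≈ 67.85%.

Employed = 168.84 + 14.04 = 182.88 million (anyone who worked, including part-time for economic reasons, counts as employed).
Unemployed = 22.61 + 2.53 = 25.14 million (jobless and actively searching, or on temporary layoff).
Labor force = 182.88 + 25.14 = 208.02 million.
Not in labor force = 36.01 + 14.51 + 48.07 = 98.59 million (those not working and not actively searching are outside the labor force).
Civilian working-age population = 208.02 + 98.59 = 306.61 million.
Unemployment rate = 25.14 / 208.02 = 12.09%.
Labor force participation rate = 208.02 / 306.61 = 67.85%.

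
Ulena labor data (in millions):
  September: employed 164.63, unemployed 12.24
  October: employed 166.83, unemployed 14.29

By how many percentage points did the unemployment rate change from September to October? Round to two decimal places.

September: labor force = 164.63 + 12.24 = 176.87; u = 12.24/176.87 = 6.92%.
October: labor force = 166.83 + 14.29 = 181.12; u = 14.29/181.12 = 7.89%.
Change = 7.89% − 6.92% = +0.97 pp.

The unemployment rate changed by +0.97 percentage points.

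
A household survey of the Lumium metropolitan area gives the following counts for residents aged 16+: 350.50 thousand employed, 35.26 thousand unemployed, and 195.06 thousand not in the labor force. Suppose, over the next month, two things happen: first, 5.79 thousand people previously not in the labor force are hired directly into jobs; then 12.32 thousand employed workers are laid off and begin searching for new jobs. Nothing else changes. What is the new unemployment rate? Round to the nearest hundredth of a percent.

Initially, labor force = 350.50 + 35.26 = 385.76 thousand, so u = 35.26/385.76 = 9.14%.
After the first change, employed and labor force both rise by 5.79; unemployed unchanged → E = 356.29, U = 35.26, labor force = 391.55 thousand.
After the second change, employed falls and unemployed rises by 12.32; labor force unchanged → E = 343.97, U = 47.58, labor force = 391.55 thousand.
New unemployment rate = 47.58 / 391.55 = 12.15%.

New unemployment rate ≈ 12.15%.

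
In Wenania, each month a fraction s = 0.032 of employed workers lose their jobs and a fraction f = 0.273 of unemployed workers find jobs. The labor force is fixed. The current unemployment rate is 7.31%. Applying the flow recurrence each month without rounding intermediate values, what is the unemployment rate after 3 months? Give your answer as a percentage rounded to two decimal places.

Unemployment rate after three months ≈ 9.42%.

With a fixed labor force, u_{t+1} = u_t + s·(1−u_t) − f·u_t = u_t·(1−s−f) + s.
Here 1−s−f = 0.695 and s = 0.032.
u_1 = 0.073100 × 0.695 + 0.032 = 0.082805.
u_2 = 0.082805 × 0.695 + 0.032 = 0.089549.
u_3 = 0.089549 × 0.695 + 0.032 = 0.094237.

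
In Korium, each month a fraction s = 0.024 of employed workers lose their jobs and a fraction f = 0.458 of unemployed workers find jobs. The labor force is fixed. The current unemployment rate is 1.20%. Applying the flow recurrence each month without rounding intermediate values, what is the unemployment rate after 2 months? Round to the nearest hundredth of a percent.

Unemployment rate after two months ≈ 3.97%.

With a fixed labor force, u_{t+1} = u_t + s·(1−u_t) − f·u_t = u_t·(1−s−f) + s.
Here 1−s−f = 0.518 and s = 0.024.
u_1 = 0.012000 × 0.518 + 0.024 = 0.030216.
u_2 = 0.030216 × 0.518 + 0.024 = 0.039652.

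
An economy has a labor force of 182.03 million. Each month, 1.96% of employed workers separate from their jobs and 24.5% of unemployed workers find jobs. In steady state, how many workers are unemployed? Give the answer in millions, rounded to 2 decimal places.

About 13.48 million are unemployed in steady state.

Steady-state unemployment rate u* = s/(s+f) = 1.96/(1.96+24.5) = 0.074074.
Unemployed = u* × labor force = 0.074074 × 182.03 ≈ 13.48 million.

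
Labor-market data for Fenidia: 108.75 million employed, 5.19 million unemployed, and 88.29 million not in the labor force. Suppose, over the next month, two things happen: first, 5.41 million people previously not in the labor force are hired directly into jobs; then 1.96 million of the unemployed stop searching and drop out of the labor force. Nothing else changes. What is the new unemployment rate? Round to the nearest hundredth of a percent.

New unemployment rate ≈ 2.75%.

Initially, labor force = 108.75 + 5.19 = 113.94 million, so u = 5.19/113.94 = 4.56%.
After the first change, employed and labor force both rise by 5.41; unemployed unchanged → E = 114.16, U = 5.19, labor force = 119.35 million.
After the second change, unemployed and labor force both fall by 1.96 → E = 114.16, U = 3.23, labor force = 117.39 million.
New unemployment rate = 3.23 / 117.39 = 2.75%.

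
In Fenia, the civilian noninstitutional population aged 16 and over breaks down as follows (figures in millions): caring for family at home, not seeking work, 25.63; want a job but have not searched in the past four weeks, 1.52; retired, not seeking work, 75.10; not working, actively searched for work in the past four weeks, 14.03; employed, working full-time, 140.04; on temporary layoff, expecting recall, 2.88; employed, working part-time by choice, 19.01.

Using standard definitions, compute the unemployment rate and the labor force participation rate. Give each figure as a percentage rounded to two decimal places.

Unemployment rate ≈ 9.61%; labor force participation rate ≈ 63.25%.

Employed = 140.04 + 19.01 = 159.05 million.
Unemployed = 14.03 + 2.88 = 16.91 million (jobless and actively searching, or on temporary layoff).
Labor force = 159.05 + 16.91 = 175.96 million.
Not in labor force = 25.63 + 1.52 + 75.10 = 102.25 million (those not working and not actively searching are outside the labor force — including those who want a job but have given up searching).
Civilian working-age population = 175.96 + 102.25 = 278.21 million.
Unemployment rate = 16.91 / 175.96 = 9.61%.
Labor force participation rate = 175.96 / 278.21 = 63.25%.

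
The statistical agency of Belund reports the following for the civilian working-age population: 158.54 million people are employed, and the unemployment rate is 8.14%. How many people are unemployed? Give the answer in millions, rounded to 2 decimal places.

Let U be the number unemployed. The labor force is E + U, and U/(E+U) = 0.0814.
So U = 0.0814 × 158.54 / (1 − 0.0814) = 12.9052 / 0.9186 ≈ 14.05 million.

About 14.05 million are unemployed.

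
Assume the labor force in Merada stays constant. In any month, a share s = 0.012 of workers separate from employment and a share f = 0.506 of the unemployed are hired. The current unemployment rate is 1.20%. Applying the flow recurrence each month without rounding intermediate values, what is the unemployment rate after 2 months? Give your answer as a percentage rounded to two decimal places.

Unemployment rate after two months ≈ 2.06%.

With a fixed labor force, u_{t+1} = u_t + s·(1−u_t) − f·u_t = u_t·(1−s−f) + s.
Here 1−s−f = 0.482 and s = 0.012.
u_1 = 0.012000 × 0.482 + 0.012 = 0.017784.
u_2 = 0.017784 × 0.482 + 0.012 = 0.020572.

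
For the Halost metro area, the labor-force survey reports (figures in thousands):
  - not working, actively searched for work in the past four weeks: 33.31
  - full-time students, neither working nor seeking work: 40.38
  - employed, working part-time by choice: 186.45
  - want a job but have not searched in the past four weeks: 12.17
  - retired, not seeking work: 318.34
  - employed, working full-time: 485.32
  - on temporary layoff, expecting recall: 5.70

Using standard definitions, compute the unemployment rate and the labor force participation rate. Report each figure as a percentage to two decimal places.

Employed = 186.45 + 485.32 = 671.77 thousand.
Unemployed = 33.31 + 5.70 = 39.01 thousand (jobless and actively searching, or on temporary layoff).
Labor force = 671.77 + 39.01 = 710.78 thousand.
Not in labor force = 40.38 + 12.17 + 318.34 = 370.89 thousand (those not working and not actively searching are outside the labor force — including those who want a job but have given up searching).
Civilian working-age population = 710.78 + 370.89 = 1,081.67 thousand.
Unemployment rate = 39.01 / 710.78 = 5.49%.
Labor force participation rate = 710.78 / 1,081.67 = 65.71%.

Unemployment rate ≈ 5.49%; labor force participation rate ≈ 65.71%.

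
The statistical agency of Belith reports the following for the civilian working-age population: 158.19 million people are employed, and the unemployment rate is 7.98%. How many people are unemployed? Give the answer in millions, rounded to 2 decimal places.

Let U be the number unemployed. The labor force is E + U, and U/(E+U) = 0.0798.
So U = 0.0798 × 158.19 / (1 − 0.0798) = 12.6236 / 0.9202 ≈ 13.72 million.

About 13.72 million are unemployed.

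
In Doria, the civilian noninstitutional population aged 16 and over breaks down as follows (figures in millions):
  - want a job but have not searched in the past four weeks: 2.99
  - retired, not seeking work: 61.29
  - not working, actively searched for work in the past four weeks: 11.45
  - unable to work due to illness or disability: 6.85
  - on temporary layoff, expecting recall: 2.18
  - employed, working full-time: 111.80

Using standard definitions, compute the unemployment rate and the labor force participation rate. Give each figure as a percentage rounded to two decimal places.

Unemployment rate ≈ 10.87%; labor force participation rate ≈ 63.81%.

Employed = 111.80 million.
Unemployed = 11.45 + 2.18 = 13.63 million (jobless and actively searching, or on temporary layoff).
Labor force = 111.80 + 13.63 = 125.43 million.
Not in labor force = 2.99 + 61.29 + 6.85 = 71.13 million (those not working and not actively searching are outside the labor force — including those who want a job but have given up searching).
Civilian working-age population = 125.43 + 71.13 = 196.56 million.
Unemployment rate = 13.63 / 125.43 = 10.87%.
Labor force participation rate = 125.43 / 196.56 = 63.81%.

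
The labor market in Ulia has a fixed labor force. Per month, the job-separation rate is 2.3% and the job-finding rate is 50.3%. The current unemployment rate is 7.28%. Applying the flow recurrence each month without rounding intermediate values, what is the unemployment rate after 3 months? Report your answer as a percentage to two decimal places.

With a fixed labor force, u_{t+1} = u_t + s·(1−u_t) − f·u_t = u_t·(1−s−f) + s.
Here 1−s−f = 0.474 and s = 0.023.
u_1 = 0.072800 × 0.474 + 0.023 = 0.057507.
u_2 = 0.057507 × 0.474 + 0.023 = 0.050258.
u_3 = 0.050258 × 0.474 + 0.023 = 0.046822.

Unemployment rate after three months ≈ 4.68%.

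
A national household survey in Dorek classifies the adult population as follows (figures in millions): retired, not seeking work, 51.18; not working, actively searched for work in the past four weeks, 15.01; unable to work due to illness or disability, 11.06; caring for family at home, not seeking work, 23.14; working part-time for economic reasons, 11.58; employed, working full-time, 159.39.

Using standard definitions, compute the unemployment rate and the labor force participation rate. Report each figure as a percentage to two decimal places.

Unemployment rate ≈ 8.07%; labor force participation rate ≈ 68.54%.

Employed = 11.58 + 159.39 = 170.97 million (anyone who worked, including part-time for economic reasons, counts as employed).
Unemployed = 15.01 million.
Labor force = 170.97 + 15.01 = 185.98 million.
Not in labor force = 51.18 + 11.06 + 23.14 = 85.38 million (those not working and not actively searching are outside the labor force).
Civilian working-age population = 185.98 + 85.38 = 271.36 million.
Unemployment rate = 15.01 / 185.98 = 8.07%.
Labor force participation rate = 185.98 / 271.36 = 68.54%.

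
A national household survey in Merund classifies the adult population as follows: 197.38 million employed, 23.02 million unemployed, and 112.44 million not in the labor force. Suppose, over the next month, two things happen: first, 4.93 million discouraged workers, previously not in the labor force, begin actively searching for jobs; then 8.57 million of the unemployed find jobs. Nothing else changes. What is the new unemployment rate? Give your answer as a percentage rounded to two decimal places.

Initially, labor force = 197.38 + 23.02 = 220.40 million, so u = 23.02/220.40 = 10.44%.
After the first change, unemployed and labor force both rise by 4.93 → E = 197.38, U = 27.95, labor force = 225.33 million.
After the second change, unemployed falls and employed rises by 8.57; labor force unchanged → E = 205.95, U = 19.38, labor force = 225.33 million.
New unemployment rate = 19.38 / 225.33 = 8.60%.

New unemployment rate ≈ 8.60%.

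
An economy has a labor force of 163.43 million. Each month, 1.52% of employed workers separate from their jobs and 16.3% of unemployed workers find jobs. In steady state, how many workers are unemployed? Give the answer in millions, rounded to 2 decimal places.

Steady-state unemployment rate u* = s/(s+f) = 1.52/(1.52+16.3) = 0.085297.
Unemployed = u* × labor force = 0.085297 × 163.43 ≈ 13.94 million.

About 13.94 million are unemployed in steady state.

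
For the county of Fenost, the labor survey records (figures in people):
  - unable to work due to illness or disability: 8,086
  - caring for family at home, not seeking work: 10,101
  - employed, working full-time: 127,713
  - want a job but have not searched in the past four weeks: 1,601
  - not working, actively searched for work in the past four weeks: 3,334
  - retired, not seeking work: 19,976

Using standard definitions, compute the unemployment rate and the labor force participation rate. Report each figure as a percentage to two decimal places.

Employed = 127,713.
Unemployed = 3,334.
Labor force = 127,713 + 3,334 = 131,047.
Not in labor force = 8,086 + 10,101 + 1,601 + 19,976 = 39,764 (those not working and not actively searching are outside the labor force — including those who want a job but have given up searching).
Civilian working-age population = 131,047 + 39,764 = 170,811.
Unemployment rate = 3,334 / 131,047 = 2.54%.
Labor force participation rate = 131,047 / 170,811 = 76.72%.

Unemployment rate ≈ 2.54%; labor force participation rate ≈ 76.72%.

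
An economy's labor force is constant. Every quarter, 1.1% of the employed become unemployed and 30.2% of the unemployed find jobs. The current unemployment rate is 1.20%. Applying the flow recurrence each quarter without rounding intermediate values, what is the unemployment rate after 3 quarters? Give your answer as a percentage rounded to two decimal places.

With a fixed labor force, u_{t+1} = u_t + s·(1−u_t) − f·u_t = u_t·(1−s−f) + s.
Here 1−s−f = 0.687 and s = 0.011.
u_1 = 0.012000 × 0.687 + 0.011 = 0.019244.
u_2 = 0.019244 × 0.687 + 0.011 = 0.024221.
u_3 = 0.024221 × 0.687 + 0.011 = 0.027640.

Unemployment rate after three quarters ≈ 2.76%.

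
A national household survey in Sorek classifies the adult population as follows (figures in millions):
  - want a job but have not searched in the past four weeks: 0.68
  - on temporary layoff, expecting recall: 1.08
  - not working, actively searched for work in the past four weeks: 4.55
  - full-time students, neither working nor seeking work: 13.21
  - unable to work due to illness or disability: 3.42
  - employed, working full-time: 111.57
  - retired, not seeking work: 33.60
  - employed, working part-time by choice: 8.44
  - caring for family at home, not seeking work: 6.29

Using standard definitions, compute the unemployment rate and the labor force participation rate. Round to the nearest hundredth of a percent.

Unemployment rate ≈ 4.48%; labor force participation rate ≈ 68.72%.

Employed = 111.57 + 8.44 = 120.01 million.
Unemployed = 1.08 + 4.55 = 5.63 million (jobless and actively searching, or on temporary layoff).
Labor force = 120.01 + 5.63 = 125.64 million.
Not in labor force = 0.68 + 13.21 + 3.42 + 33.60 + 6.29 = 57.20 million (those not working and not actively searching are outside the labor force — including those who want a job but have given up searching).
Civilian working-age population = 125.64 + 57.20 = 182.84 million.
Unemployment rate = 5.63 / 125.64 = 4.48%.
Labor force participation rate = 125.64 / 182.84 = 68.72%.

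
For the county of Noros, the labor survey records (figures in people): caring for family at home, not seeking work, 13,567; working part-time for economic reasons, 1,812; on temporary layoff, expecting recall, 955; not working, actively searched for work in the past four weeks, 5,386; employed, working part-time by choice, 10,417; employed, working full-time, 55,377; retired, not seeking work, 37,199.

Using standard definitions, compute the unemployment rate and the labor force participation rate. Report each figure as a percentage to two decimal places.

Unemployment rate ≈ 8.58%; labor force participation rate ≈ 59.29%.

Employed = 1,812 + 10,417 + 55,377 = 67,606 (anyone who worked, including part-time for economic reasons, counts as employed).
Unemployed = 955 + 5,386 = 6,341 (jobless and actively searching, or on temporary layoff).
Labor force = 67,606 + 6,341 = 73,947.
Not in labor force = 13,567 + 37,199 = 50,766 (those not working and not actively searching are outside the labor force).
Civilian working-age population = 73,947 + 50,766 = 124,713.
Unemployment rate = 6,341 / 73,947 = 8.58%.
Labor force participation rate = 73,947 / 124,713 = 59.29%.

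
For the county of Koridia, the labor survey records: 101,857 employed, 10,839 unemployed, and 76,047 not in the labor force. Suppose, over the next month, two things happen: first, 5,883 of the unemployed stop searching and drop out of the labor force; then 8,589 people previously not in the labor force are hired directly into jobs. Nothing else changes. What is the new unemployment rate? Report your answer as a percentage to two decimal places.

Initially, labor force = 101,857 + 10,839 = 112,696, so u = 10,839/112,696 = 9.62%.
After the first change, unemployed and labor force both fall by 5,883 → E = 101,857, U = 4,956, labor force = 106,813.
After the second change, employed and labor force both rise by 8,589; unemployed unchanged → E = 110,446, U = 4,956, labor force = 115,402.
New unemployment rate = 4,956 / 115,402 = 4.29%.

New unemployment rate ≈ 4.29%.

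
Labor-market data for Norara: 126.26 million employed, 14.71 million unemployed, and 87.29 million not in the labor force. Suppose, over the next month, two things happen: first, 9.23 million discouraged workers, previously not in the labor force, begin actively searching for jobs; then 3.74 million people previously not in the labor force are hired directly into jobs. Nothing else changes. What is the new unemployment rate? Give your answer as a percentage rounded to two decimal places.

New unemployment rate ≈ 15.55%.

Initially, labor force = 126.26 + 14.71 = 140.97 million, so u = 14.71/140.97 = 10.43%.
After the first change, unemployed and labor force both rise by 9.23 → E = 126.26, U = 23.94, labor force = 150.20 million.
After the second change, employed and labor force both rise by 3.74; unemployed unchanged → E = 130.00, U = 23.94, labor force = 153.94 million.
New unemployment rate = 23.94 / 153.94 = 15.55%.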